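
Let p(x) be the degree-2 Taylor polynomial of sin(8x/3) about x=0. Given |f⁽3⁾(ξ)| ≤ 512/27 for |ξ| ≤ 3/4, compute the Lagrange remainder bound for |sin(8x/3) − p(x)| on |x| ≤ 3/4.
4/3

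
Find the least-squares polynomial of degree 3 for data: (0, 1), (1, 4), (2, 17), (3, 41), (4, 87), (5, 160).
50/63 + (925/378)x + (26/63)x² + (59/54)x³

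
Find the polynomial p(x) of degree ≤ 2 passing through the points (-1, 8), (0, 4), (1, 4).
2*x**2 - 2*x + 4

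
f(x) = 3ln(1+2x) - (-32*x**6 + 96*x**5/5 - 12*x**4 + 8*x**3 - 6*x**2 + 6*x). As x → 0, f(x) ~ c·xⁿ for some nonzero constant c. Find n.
7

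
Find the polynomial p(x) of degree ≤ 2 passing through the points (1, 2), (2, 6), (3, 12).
x**2 + x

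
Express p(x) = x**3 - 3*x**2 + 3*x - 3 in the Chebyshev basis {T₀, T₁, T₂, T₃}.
(-9/2)T₀ + (15/4)T₁ + (-3/2)T₂ + (1/4)T₃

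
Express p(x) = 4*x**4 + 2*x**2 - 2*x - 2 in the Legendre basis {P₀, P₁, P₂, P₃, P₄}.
(-8/15)P₀ + (-2)P₁ + (76/21)P₂ + (32/35)P₄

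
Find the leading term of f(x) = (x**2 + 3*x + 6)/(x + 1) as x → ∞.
x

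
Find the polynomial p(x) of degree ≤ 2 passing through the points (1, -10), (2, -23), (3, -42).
-3*x**2 - 4*x - 3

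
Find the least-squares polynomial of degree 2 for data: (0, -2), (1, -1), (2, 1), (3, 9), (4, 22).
-53/35 + (-97/35)x + (15/7)x²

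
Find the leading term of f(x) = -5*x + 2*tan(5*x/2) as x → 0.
125*x**3/12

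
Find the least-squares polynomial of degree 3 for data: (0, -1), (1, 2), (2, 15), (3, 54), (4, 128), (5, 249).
-103/126 + (43/756)x + (43/252)x² + (53/27)x³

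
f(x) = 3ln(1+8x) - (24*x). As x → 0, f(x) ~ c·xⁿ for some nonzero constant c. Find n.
2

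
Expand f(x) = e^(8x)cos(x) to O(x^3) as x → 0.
1 + 8*x + 63*x**2/2 + O(x**3)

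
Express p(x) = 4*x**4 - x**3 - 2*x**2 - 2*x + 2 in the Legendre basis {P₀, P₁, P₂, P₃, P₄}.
(32/15)P₀ + (-13/5)P₁ + (20/21)P₂ + (-2/5)P₃ + (32/35)P₄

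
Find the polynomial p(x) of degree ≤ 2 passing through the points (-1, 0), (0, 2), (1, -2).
-3*x**2 - x + 2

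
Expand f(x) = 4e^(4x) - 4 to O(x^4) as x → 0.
16*x + 32*x**2 + 128*x**3/3 + O(x**4)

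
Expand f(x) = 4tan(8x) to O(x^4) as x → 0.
32*x + 2048*x**3/3 + O(x**4)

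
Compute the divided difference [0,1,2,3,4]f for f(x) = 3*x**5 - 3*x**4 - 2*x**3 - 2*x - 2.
27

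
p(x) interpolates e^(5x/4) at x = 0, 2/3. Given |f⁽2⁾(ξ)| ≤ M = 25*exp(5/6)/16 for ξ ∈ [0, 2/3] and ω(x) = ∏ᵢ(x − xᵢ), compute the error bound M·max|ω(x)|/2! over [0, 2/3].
25*exp(5/6)/288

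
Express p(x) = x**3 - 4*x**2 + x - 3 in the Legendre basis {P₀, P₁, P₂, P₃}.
(-13/3)P₀ + (8/5)P₁ + (-8/3)P₂ + (2/5)P₃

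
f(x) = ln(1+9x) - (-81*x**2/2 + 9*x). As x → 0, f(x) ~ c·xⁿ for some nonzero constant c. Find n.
3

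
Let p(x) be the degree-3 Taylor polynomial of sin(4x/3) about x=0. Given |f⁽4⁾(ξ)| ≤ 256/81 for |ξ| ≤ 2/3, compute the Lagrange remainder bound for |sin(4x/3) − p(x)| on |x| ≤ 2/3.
512/19683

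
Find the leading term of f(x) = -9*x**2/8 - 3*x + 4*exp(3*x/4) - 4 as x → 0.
9*x**3/32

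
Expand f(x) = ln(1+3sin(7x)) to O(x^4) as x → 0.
21*x - 441*x**2/2 + 5831*x**3/2 + O(x**4)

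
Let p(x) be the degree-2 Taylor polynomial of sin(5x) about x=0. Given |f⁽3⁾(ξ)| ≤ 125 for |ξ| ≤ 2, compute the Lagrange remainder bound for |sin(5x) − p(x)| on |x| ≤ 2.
500/3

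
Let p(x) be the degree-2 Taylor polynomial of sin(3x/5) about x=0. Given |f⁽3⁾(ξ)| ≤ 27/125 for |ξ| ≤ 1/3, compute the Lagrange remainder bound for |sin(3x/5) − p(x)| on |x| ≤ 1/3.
1/750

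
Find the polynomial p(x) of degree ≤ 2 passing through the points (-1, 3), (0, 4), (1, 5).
x + 4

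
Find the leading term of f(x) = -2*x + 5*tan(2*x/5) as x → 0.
8*x**3/75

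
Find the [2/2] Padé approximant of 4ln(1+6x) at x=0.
24*x*(3*x + 1)/(6*x**2 + 6*x + 1)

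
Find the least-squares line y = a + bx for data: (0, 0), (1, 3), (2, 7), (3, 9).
a = 1/10, b = 31/10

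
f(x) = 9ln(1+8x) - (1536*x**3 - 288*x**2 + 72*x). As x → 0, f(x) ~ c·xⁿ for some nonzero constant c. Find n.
4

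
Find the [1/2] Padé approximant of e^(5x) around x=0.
(5*x/3 + 1)/(25*x**2/6 - 10*x/3 + 1)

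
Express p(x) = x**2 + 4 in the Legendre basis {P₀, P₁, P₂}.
(13/3)P₀ + (2/3)P₂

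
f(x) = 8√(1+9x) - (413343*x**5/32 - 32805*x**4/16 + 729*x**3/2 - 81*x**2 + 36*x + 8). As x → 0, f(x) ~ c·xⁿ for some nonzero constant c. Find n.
6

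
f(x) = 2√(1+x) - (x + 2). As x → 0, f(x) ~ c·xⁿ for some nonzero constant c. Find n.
2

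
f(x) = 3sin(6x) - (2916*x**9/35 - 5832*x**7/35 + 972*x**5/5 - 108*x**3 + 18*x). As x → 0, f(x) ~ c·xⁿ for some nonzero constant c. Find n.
11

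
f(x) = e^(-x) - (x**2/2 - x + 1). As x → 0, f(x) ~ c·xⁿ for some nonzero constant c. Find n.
3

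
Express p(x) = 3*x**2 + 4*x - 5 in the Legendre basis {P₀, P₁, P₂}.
(-4)P₀ + (4)P₁ + (2)P₂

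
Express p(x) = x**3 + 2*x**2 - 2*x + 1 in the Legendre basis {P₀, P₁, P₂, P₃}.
(5/3)P₀ + (-7/5)P₁ + (4/3)P₂ + (2/5)P₃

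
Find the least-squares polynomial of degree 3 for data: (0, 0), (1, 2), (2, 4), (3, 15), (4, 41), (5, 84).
31/126 + (1397/756)x + (-16/9)x² + (103/108)x³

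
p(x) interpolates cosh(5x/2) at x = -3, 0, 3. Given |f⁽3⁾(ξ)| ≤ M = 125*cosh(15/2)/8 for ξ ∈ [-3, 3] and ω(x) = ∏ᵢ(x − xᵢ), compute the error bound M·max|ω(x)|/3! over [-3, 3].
125*sqrt(3)*cosh(15/2)/8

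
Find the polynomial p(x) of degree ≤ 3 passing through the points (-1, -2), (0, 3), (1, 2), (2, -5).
-3*x**2 + 2*x + 3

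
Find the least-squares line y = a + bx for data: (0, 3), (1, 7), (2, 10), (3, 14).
a = 31/10, b = 18/5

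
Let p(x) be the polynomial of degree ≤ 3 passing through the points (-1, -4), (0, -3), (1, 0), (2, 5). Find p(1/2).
-7/4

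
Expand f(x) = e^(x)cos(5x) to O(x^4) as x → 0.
1 + x - 12*x**2 - 37*x**3/3 + O(x**4)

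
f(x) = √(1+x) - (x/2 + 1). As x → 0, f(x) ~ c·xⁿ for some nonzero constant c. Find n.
2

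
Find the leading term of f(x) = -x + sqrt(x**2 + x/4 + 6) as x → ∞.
1/8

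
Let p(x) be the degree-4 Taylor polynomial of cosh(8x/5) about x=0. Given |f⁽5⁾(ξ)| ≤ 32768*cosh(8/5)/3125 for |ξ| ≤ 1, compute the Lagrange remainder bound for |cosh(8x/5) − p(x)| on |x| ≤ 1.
4096*cosh(8/5)/46875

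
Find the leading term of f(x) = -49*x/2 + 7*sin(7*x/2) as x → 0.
-2401*x**3/48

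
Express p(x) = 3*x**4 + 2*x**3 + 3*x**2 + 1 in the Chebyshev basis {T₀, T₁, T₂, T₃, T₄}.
(29/8)T₀ + (3/2)T₁ + (3)T₂ + (1/2)T₃ + (3/8)T₄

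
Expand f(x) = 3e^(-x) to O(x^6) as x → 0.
3 - 3*x + 3*x**2/2 - x**3/2 + x**4/8 - x**5/40 + O(x**6)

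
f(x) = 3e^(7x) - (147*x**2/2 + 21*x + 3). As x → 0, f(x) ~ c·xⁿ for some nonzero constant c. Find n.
3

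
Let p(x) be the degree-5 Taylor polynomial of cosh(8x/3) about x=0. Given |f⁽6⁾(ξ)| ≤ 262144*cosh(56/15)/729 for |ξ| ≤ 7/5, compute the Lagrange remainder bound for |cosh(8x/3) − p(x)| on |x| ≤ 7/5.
1927561216*cosh(56/15)/512578125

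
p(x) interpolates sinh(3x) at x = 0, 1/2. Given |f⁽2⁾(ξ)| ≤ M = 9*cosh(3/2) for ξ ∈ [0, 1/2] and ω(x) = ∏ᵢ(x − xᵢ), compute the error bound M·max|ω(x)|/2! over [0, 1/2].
9*cosh(3/2)/32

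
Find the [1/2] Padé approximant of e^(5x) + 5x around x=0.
(185*x/21 + 1)/(-25*x**2/42 - 25*x/21 + 1)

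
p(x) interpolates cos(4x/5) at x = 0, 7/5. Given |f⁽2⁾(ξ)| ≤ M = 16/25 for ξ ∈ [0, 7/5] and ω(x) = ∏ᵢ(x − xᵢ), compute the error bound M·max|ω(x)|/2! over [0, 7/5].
98/625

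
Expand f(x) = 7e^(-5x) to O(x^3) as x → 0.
7 - 35*x + 175*x**2/2 + O(x**3)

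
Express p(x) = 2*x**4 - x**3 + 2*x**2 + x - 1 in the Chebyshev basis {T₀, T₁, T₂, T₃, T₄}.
(3/4)T₀ + (1/4)T₁ + (2)T₂ + (-1/4)T₃ + (1/4)T₄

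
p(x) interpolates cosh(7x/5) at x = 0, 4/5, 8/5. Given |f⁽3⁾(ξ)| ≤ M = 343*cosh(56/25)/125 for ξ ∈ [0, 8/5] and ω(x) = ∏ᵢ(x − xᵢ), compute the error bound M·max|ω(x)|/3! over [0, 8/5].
21952*sqrt(3)*cosh(56/25)/421875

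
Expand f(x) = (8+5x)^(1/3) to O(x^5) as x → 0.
2 + 5*x/12 - 25*x**2/288 + 625*x**3/20736 - 3125*x**4/248832 + O(x**5)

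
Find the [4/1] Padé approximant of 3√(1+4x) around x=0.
(18*x**4/5 - 24*x**3/5 + 54*x**2/5 + 72*x/5 + 3)/(14*x/5 + 1)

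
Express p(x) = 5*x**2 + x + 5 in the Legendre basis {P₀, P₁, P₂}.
(20/3)P₀ + P₁ + (10/3)P₂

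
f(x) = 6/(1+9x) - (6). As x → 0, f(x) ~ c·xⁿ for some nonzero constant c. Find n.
1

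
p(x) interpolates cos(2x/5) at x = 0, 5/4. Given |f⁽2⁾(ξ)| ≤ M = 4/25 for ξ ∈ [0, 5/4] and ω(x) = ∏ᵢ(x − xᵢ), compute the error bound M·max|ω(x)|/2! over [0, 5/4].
1/32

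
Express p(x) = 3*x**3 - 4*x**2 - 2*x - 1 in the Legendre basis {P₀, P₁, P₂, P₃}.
(-7/3)P₀ + (-1/5)P₁ + (-8/3)P₂ + (6/5)P₃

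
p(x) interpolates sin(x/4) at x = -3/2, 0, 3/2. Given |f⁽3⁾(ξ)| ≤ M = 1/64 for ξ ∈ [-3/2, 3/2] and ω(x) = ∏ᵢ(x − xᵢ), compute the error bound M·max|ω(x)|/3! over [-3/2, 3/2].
sqrt(3)/512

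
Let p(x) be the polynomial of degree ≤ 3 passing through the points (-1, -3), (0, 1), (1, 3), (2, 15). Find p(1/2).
3/2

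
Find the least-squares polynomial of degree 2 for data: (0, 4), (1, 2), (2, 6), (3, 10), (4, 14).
116/35 + (-22/35)x + (6/7)x²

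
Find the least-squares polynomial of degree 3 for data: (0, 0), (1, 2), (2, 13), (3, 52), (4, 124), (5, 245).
13/63 + (-403/378)x + (13/252)x² + (215/108)x³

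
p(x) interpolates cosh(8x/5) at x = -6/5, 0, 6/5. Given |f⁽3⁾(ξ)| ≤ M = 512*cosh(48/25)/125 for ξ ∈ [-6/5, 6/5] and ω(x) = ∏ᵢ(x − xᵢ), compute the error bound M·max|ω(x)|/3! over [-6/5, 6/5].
4096*sqrt(3)*cosh(48/25)/15625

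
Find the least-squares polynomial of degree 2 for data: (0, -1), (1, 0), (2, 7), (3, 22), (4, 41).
-39/35 + (-69/35)x + (22/7)x²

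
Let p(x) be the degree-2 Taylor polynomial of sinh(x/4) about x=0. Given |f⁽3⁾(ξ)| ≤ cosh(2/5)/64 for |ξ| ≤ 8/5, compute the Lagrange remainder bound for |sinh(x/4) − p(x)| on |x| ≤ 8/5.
4*cosh(2/5)/375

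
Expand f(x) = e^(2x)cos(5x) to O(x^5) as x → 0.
1 + 2*x - 21*x**2/2 - 71*x**3/3 + 41*x**4/24 + O(x**5)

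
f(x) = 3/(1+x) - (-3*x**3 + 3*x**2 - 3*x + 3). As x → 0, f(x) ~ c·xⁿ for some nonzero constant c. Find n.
4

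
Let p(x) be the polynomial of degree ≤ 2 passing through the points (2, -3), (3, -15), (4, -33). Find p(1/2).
15/4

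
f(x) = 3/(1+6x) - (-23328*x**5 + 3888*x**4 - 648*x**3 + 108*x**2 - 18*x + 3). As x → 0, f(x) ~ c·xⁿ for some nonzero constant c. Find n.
6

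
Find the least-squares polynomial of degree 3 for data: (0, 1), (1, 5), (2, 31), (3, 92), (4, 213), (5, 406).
59/63 + (19/54)x + (275/252)x² + (325/108)x³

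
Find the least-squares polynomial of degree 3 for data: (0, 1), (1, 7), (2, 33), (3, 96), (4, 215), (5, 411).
6/7 + (149/42)x + (-1/7)x² + (19/6)x³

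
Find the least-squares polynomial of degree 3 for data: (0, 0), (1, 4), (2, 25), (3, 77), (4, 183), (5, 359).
-17/126 + (2525/756)x + (-445/252)x² + (167/54)x³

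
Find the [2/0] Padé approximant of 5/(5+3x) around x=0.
9*x**2/25 - 3*x/5 + 1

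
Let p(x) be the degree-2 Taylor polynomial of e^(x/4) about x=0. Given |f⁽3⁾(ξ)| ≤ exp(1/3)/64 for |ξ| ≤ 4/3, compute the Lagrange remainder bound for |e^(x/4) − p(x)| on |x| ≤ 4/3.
exp(1/3)/162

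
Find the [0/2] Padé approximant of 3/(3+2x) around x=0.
1/(2*x/3 + 1)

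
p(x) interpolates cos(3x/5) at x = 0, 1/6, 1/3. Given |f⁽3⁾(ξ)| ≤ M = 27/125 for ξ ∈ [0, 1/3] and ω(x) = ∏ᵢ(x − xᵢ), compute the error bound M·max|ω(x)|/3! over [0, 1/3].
sqrt(3)/27000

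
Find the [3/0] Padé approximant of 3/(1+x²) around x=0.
3 - 3*x**2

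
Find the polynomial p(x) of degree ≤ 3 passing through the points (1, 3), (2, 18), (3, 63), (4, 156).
3*x**3 - 3*x**2 + 3*x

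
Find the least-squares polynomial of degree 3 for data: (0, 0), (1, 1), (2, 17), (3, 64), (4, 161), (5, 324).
-1/42 + (-83/252)x + (-17/12)x² + (26/9)x³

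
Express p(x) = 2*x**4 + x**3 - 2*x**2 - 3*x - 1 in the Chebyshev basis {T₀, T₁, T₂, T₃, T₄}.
(-5/4)T₀ + (-9/4)T₁ + (1/4)T₃ + (1/4)T₄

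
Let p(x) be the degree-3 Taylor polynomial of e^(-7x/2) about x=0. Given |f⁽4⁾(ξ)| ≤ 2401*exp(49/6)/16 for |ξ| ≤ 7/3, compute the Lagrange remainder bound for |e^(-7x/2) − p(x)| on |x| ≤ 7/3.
5764801*exp(49/6)/31104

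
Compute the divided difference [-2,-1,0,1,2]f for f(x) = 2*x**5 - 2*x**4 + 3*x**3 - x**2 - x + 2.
-2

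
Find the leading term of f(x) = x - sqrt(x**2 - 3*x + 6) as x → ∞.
3/2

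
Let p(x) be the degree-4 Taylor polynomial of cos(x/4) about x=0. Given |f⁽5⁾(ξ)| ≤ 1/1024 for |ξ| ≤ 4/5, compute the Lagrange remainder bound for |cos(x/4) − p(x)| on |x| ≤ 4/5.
1/375000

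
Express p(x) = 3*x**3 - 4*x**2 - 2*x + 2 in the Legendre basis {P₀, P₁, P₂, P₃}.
(2/3)P₀ + (-1/5)P₁ + (-8/3)P₂ + (6/5)P₃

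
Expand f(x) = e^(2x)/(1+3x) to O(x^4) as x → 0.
1 - x + 5*x**2 - 41*x**3/3 + O(x**4)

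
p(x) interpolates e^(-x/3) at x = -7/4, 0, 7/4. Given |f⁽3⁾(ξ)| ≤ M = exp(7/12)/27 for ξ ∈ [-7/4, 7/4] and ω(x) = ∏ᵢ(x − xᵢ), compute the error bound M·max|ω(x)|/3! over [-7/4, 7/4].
343*sqrt(3)*exp(7/12)/46656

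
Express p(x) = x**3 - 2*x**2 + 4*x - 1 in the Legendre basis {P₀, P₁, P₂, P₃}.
(-5/3)P₀ + (23/5)P₁ + (-4/3)P₂ + (2/5)P₃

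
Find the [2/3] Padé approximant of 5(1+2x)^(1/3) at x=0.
(70*x**2/9 + 40*x/3 + 5)/(-4*x**3/81 + 2*x**2/3 + 2*x + 1)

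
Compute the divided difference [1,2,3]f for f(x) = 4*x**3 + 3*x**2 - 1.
27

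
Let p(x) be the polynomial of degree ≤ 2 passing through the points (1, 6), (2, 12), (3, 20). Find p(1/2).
15/4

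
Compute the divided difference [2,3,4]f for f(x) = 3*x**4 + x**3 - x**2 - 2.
173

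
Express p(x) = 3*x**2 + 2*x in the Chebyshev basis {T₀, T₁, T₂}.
(3/2)T₀ + (2)T₁ + (3/2)T₂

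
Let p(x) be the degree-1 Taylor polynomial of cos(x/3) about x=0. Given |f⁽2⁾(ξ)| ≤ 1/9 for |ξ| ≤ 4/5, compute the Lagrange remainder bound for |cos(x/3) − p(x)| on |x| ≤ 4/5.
8/225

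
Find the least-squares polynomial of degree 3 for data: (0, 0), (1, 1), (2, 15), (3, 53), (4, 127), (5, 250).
-1/14 + (-25/28)x + (5/28)x² + (2)x³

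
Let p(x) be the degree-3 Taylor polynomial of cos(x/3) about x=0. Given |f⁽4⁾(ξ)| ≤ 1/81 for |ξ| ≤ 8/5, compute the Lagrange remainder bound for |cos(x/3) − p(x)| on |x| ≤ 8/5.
512/151875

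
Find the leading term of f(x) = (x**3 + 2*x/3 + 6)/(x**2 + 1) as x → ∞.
x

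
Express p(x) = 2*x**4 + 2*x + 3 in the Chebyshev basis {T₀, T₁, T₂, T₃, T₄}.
(15/4)T₀ + (2)T₁ + T₂ + (1/4)T₄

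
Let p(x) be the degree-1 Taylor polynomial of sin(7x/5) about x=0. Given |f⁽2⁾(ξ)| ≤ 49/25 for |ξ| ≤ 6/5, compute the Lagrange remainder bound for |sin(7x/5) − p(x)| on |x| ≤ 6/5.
882/625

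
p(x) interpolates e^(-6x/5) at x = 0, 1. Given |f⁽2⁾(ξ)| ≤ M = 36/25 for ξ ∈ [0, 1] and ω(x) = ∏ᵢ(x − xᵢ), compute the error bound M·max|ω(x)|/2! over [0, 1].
9/50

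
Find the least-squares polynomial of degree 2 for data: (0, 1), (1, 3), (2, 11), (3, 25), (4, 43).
29/35 + (-9/35)x + (19/7)x²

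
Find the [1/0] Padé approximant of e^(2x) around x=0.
2*x + 1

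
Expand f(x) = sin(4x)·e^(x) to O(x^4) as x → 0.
4*x + 4*x**2 - 26*x**3/3 + O(x**4)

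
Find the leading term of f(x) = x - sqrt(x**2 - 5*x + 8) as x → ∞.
5/2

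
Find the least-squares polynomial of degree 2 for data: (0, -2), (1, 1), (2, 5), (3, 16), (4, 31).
-11/7 + (-53/70)x + (31/14)x²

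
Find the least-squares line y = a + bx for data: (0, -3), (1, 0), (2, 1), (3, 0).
a = -2, b = 1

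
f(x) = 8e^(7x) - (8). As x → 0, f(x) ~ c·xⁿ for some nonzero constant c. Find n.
1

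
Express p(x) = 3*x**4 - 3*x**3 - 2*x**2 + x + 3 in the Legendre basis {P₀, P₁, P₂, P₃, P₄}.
(44/15)P₀ + (-4/5)P₁ + (8/21)P₂ + (-6/5)P₃ + (24/35)P₄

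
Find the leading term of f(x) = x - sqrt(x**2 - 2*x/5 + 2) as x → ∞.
1/5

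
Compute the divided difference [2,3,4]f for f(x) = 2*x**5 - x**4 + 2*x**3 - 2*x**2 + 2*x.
531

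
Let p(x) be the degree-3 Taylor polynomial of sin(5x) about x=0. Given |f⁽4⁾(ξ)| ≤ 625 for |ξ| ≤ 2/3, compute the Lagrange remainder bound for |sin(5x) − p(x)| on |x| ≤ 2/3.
1250/243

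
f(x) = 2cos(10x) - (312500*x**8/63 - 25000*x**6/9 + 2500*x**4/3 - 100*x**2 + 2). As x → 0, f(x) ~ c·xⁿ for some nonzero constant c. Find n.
10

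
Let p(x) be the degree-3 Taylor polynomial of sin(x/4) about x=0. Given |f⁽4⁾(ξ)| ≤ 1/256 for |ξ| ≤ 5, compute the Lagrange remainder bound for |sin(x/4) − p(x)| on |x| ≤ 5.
625/6144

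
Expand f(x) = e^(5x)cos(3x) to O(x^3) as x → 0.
1 + 5*x + 8*x**2 + O(x**3)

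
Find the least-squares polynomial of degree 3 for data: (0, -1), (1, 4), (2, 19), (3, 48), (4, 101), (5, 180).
-62/63 + (887/378)x + (106/63)x² + (55/54)x³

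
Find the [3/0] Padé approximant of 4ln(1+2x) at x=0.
8*x*(4*x**2 - 3*x + 3)/3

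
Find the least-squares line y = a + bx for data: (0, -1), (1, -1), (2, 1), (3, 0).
a = -1, b = 1/2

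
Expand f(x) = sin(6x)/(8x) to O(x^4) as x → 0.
3/4 - 9*x**2/2 + O(x**4)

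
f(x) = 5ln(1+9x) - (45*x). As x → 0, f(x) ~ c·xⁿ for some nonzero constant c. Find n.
2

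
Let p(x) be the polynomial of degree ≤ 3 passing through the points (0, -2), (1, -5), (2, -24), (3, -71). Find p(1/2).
-9/4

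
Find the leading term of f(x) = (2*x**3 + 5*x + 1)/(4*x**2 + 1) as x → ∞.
x/2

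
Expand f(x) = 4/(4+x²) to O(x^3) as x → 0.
1 - x**2/4 + O(x**3)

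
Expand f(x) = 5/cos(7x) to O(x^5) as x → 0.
5 + 245*x**2/2 + 60025*x**4/24 + O(x**5)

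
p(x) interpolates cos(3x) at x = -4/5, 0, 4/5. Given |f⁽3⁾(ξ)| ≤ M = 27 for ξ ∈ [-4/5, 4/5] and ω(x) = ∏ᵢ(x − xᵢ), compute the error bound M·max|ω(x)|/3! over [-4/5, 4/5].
64*sqrt(3)/125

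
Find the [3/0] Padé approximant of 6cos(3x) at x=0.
6 - 27*x**2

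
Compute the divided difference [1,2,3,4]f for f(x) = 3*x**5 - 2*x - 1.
195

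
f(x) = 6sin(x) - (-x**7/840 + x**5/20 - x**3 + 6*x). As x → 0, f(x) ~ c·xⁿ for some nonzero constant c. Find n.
9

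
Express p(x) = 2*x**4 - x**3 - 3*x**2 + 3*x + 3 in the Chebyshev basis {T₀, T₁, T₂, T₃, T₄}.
(9/4)T₀ + (9/4)T₁ + (-1/2)T₂ + (-1/4)T₃ + (1/4)T₄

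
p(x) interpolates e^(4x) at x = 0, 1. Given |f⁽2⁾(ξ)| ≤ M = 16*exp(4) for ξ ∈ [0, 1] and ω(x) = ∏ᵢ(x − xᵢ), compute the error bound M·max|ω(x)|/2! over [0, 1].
2*exp(4)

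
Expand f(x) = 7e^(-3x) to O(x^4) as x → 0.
7 - 21*x + 63*x**2/2 - 63*x**3/2 + O(x**4)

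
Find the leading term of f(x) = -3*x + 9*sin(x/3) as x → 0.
-x**3/18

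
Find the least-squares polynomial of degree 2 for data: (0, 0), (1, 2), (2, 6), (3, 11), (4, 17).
-4/35 + (121/70)x + (9/14)x²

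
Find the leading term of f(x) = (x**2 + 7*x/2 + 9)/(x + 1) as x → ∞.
x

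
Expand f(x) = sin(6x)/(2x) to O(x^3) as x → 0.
3 - 18*x**2 + O(x**3)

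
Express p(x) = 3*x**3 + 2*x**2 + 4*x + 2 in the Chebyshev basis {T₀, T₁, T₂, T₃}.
(3)T₀ + (25/4)T₁ + T₂ + (3/4)T₃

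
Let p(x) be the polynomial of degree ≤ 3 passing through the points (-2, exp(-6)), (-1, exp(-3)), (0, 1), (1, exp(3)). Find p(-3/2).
(5 + 15*exp(3) + (-5 + exp(3))*exp(6))*exp(-6)/16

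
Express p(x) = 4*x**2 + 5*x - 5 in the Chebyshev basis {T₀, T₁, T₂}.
(-3)T₀ + (5)T₁ + (2)T₂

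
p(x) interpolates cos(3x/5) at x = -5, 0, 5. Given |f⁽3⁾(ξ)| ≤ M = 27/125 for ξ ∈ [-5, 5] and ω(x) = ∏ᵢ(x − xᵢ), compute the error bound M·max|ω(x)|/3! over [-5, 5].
sqrt(3)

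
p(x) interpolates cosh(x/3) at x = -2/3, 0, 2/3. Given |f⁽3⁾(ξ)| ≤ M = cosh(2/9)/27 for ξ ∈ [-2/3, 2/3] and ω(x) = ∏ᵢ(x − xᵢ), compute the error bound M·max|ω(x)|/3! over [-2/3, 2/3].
8*sqrt(3)*cosh(2/9)/19683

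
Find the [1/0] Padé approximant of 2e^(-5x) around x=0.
2 - 10*x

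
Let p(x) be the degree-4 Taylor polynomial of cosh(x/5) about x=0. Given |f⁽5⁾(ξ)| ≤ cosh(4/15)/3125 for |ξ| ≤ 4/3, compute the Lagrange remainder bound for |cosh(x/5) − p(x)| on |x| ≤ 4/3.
128*cosh(4/15)/11390625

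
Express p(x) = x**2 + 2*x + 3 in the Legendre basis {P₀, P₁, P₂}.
(10/3)P₀ + (2)P₁ + (2/3)P₂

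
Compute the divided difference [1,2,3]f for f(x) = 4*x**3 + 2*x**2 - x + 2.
26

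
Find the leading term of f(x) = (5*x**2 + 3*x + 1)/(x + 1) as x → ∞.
5*x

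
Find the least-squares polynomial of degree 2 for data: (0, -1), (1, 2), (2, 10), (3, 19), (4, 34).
-36/35 + (109/70)x + (25/14)x²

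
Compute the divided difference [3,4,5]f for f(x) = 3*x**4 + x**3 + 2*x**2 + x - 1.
305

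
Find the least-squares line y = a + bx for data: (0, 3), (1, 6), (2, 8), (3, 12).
a = 29/10, b = 29/10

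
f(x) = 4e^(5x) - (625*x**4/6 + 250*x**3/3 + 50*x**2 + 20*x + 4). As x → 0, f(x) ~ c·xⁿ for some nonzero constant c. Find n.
5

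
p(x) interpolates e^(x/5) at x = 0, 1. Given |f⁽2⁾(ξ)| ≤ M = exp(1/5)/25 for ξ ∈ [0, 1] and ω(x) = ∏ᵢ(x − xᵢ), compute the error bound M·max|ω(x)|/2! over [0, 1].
exp(1/5)/200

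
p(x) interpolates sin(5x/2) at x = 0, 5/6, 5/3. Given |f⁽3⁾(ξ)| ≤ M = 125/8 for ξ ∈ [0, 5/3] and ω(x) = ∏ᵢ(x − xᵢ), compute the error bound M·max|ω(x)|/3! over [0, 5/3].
15625*sqrt(3)/46656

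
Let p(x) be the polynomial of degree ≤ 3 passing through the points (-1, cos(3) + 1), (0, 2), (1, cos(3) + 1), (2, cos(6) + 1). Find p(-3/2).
7*cos(3)/2 - 19/16 - 5*cos(6)/16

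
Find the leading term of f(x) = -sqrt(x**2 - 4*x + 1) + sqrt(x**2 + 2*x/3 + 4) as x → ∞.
7/3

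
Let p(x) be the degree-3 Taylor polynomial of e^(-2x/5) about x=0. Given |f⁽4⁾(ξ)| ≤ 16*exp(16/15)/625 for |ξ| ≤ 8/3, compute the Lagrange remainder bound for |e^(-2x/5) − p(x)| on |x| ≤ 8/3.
8192*exp(16/15)/151875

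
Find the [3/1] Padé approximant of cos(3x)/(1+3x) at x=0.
(9*x**3/8 - 21*x**2/4 + x/4 + 1)/(13*x/4 + 1)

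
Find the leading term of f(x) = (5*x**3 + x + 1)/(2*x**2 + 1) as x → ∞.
5*x/2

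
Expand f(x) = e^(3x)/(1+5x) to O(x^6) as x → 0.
1 - 2*x + 29*x**2/2 - 68*x**3 + 2747*x**4/8 - 34297*x**5/20 + O(x**6)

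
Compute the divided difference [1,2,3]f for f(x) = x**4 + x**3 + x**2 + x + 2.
32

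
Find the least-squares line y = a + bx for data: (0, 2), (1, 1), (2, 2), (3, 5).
a = 1, b = 1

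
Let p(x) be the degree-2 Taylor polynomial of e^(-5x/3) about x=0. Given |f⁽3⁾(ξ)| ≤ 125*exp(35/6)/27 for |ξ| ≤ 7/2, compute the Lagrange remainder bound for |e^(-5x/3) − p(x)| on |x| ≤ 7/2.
42875*exp(35/6)/1296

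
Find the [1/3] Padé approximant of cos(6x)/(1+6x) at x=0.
(1 - 5*x/2)/(63*x**3 + 3*x**2 + 7*x/2 + 1)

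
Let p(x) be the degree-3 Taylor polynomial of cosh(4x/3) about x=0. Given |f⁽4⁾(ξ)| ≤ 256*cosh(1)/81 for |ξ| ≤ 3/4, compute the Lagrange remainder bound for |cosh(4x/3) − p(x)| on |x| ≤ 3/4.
cosh(1)/24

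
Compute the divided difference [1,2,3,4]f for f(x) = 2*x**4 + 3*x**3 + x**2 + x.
23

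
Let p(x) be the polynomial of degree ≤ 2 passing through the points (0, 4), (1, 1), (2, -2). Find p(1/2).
5/2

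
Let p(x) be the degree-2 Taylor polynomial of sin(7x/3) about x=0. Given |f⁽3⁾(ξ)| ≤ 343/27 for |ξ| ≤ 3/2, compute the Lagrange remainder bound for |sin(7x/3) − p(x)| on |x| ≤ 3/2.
343/48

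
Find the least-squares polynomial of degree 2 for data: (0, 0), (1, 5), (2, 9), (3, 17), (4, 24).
1/7 + (26/7)x + (4/7)x²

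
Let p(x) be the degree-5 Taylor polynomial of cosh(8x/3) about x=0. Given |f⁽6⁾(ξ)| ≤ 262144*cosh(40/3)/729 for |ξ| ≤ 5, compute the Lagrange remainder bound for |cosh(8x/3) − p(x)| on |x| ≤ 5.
51200000*cosh(40/3)/6561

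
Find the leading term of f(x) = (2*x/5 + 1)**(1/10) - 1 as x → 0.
x/25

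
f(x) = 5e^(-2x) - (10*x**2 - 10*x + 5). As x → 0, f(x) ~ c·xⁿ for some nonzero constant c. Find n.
3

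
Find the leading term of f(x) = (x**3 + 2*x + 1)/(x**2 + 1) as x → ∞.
x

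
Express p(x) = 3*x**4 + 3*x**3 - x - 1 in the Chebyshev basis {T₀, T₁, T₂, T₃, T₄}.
(1/8)T₀ + (5/4)T₁ + (3/2)T₂ + (3/4)T₃ + (3/8)T₄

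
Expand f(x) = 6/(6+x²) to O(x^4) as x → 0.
1 - x**2/6 + O(x**4)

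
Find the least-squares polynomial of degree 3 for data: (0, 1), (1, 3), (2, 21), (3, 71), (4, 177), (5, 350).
23/21 + (-11/126)x + (-97/84)x² + (109/36)x³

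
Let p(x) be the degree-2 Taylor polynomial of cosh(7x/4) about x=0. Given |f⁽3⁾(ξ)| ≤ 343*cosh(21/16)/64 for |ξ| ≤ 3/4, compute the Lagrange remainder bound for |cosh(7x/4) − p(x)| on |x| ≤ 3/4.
3087*cosh(21/16)/8192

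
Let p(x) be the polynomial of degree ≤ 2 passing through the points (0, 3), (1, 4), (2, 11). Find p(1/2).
11/4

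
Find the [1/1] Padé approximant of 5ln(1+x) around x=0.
5*x/(x/2 + 1)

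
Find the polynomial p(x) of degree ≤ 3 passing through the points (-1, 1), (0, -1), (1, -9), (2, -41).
-3*x**3 - 3*x**2 - 2*x - 1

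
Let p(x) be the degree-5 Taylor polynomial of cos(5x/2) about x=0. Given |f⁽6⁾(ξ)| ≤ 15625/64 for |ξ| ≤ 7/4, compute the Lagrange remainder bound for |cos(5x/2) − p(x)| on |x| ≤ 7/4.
367653125/37748736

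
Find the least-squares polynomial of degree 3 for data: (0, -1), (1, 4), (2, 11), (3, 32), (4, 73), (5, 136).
-40/63 + (163/54)x + (-37/63)x² + (59/54)x³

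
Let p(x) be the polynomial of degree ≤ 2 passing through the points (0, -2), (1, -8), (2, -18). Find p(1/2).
-9/2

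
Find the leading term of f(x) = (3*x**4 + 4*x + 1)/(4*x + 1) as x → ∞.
3*x**3/4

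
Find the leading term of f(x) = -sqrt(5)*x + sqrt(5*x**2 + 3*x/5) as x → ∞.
3*sqrt(5)/50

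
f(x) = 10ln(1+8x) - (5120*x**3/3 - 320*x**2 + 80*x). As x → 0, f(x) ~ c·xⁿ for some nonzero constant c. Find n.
4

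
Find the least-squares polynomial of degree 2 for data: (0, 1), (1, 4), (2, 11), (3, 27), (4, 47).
8/7 + (-11/14)x + (43/14)x²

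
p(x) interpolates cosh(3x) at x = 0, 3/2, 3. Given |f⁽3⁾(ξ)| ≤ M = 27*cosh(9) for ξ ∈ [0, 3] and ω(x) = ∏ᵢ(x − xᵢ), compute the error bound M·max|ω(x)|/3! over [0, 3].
27*sqrt(3)*cosh(9)/8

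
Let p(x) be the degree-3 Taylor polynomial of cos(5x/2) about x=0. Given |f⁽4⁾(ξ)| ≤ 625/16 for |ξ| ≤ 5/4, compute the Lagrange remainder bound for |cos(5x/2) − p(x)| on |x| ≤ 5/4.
390625/98304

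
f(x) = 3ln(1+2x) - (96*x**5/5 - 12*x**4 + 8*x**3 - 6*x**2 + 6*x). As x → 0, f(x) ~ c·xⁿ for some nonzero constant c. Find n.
6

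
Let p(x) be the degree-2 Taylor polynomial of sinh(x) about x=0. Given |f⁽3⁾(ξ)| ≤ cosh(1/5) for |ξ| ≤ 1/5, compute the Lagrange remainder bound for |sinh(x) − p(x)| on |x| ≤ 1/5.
cosh(1/5)/750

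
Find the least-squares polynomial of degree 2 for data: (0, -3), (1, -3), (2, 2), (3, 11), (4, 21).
-118/35 + (-23/35)x + (12/7)x²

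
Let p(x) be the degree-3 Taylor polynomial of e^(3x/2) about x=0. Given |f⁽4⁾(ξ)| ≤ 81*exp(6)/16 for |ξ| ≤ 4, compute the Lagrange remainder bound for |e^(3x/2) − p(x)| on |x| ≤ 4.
54*exp(6)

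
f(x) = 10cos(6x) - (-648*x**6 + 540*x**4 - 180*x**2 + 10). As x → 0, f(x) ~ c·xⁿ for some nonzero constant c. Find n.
8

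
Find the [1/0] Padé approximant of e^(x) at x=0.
x + 1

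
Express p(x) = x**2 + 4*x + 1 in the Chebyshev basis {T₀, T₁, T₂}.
(3/2)T₀ + (4)T₁ + (1/2)T₂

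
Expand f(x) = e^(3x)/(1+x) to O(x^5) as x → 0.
1 + 2*x + 5*x**2/2 + 2*x**3 + 11*x**4/8 + O(x**5)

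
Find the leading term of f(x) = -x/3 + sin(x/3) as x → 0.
-x**3/162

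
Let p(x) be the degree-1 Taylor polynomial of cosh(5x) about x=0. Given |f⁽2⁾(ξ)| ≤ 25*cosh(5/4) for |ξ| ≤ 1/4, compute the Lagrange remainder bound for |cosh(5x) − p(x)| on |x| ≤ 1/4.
25*cosh(5/4)/32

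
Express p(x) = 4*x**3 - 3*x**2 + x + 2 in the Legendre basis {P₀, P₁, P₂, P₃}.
P₀ + (17/5)P₁ + (-2)P₂ + (8/5)P₃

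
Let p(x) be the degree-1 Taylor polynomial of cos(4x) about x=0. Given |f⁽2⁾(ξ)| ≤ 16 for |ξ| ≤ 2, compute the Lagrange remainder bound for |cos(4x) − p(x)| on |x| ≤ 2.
32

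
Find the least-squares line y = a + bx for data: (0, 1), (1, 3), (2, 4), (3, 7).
a = 9/10, b = 19/10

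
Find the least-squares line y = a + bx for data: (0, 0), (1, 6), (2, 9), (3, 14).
a = 1/2, b = 9/2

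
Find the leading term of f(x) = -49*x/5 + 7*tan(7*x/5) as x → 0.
2401*x**3/375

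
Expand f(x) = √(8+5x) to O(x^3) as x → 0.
2*sqrt(2) + 5*sqrt(2)*x/8 - 25*sqrt(2)*x**2/256 + O(x**3)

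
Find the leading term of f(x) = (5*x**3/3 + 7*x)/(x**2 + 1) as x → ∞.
5*x/3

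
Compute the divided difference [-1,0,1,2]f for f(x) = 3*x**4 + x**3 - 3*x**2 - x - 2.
7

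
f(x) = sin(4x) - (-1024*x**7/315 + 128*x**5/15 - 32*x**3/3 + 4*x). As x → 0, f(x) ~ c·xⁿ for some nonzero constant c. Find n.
9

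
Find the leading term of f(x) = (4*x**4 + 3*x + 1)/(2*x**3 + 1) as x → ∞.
2*x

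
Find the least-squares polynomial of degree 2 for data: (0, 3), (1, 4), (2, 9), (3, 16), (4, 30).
16/5 + (-7/5)x + (2)x²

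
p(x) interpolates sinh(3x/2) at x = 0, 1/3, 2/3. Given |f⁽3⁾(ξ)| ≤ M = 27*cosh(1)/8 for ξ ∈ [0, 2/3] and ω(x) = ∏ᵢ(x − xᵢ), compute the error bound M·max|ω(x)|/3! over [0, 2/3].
sqrt(3)*cosh(1)/216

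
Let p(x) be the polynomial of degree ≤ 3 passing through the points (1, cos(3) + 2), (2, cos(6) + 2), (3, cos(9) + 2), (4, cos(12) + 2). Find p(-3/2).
-495*cos(6)/16 + 385*cos(9)/16 + 231*cos(3)/16 - 105*cos(12)/16 + 2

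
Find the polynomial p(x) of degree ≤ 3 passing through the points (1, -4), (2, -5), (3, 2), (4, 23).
x**3 - 2*x**2 - 2*x - 1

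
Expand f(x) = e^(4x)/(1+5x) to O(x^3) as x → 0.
1 - x + 13*x**2 + O(x**3)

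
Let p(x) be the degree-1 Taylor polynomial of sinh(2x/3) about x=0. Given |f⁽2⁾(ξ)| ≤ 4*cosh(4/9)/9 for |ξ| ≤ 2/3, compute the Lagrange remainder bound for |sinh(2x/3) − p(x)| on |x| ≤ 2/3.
8*cosh(4/9)/81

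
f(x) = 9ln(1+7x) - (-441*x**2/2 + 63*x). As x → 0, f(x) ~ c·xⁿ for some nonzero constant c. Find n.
3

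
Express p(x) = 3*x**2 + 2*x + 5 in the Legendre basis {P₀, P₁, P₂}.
(6)P₀ + (2)P₁ + (2)P₂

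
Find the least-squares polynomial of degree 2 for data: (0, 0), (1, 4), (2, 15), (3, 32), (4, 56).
-1/35 + (6/7)x + (23/7)x²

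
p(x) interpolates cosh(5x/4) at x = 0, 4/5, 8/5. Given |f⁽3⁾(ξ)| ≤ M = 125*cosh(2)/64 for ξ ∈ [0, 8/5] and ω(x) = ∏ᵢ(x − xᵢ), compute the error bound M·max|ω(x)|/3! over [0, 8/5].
sqrt(3)*cosh(2)/27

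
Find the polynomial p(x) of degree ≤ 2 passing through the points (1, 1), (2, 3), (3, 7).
x**2 - x + 1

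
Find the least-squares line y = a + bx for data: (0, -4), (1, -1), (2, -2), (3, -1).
a = -16/5, b = 4/5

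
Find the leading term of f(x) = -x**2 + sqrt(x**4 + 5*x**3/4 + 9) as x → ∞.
5*x/8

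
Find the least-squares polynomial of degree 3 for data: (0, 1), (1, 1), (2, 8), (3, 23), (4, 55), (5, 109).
17/21 + (7/18)x + (-10/21)x² + (17/18)x³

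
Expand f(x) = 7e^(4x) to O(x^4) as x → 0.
7 + 28*x + 56*x**2 + 224*x**3/3 + O(x**4)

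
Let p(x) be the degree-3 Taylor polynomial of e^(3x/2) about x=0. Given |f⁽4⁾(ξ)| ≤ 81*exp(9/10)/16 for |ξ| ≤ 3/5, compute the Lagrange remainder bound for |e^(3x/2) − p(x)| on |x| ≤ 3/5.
2187*exp(9/10)/80000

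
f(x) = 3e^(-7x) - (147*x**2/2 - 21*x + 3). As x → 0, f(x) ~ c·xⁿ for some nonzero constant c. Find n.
3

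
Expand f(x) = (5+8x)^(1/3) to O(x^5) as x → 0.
5**(1/3) + 8*5**(1/3)*x/15 - 64*5**(1/3)*x**2/225 + 512*5**(1/3)*x**3/2025 - 8192*5**(1/3)*x**4/30375 + O(x**5)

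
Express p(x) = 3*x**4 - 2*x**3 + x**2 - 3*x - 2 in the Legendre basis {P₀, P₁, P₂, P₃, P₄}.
(-16/15)P₀ + (-21/5)P₁ + (50/21)P₂ + (-4/5)P₃ + (24/35)P₄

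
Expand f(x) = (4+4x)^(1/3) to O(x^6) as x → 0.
2**(2/3) + 2**(2/3)*x/3 - 2**(2/3)*x**2/9 + 5*2**(2/3)*x**3/81 - 10*2**(2/3)*x**4/243 + 22*2**(2/3)*x**5/729 + O(x**6)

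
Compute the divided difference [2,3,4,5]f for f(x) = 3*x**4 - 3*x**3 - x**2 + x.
39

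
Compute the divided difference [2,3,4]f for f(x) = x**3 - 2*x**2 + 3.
7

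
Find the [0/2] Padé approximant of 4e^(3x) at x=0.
4/(9*x**2/2 - 3*x + 1)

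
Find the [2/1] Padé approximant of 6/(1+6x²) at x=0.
6 - 36*x**2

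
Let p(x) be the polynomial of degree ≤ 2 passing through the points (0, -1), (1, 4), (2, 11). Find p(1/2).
5/4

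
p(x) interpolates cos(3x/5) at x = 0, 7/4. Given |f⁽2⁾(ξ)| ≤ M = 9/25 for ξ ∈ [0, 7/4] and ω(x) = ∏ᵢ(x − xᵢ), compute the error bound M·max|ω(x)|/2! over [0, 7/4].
441/3200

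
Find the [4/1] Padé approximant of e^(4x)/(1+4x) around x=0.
(1696*x**4/135 + 448*x**3/45 + 8*x**2 + 176*x/45 + 1)/(176*x/45 + 1)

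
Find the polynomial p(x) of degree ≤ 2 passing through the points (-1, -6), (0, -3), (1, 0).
3*x - 3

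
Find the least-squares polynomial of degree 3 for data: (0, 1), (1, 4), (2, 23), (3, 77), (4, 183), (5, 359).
22/21 + (4/9)x + (-53/84)x² + (107/36)x³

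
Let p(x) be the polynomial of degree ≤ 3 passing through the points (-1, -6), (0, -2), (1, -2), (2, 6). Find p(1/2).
-9/4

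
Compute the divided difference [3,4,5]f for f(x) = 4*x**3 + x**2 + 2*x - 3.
49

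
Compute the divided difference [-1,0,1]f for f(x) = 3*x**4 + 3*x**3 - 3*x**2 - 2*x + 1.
0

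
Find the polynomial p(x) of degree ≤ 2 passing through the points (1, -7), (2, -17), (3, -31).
-2*x**2 - 4*x - 1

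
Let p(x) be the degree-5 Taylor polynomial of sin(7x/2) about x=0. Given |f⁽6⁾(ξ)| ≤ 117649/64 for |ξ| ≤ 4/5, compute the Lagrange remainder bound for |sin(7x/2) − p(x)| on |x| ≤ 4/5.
470596/703125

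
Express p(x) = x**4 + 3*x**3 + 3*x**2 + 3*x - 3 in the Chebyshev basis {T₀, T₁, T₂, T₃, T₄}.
(-9/8)T₀ + (21/4)T₁ + (2)T₂ + (3/4)T₃ + (1/8)T₄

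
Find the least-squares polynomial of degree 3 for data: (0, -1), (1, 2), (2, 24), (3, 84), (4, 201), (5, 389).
-53/63 + (-344/189)x + (325/252)x² + (317/108)x³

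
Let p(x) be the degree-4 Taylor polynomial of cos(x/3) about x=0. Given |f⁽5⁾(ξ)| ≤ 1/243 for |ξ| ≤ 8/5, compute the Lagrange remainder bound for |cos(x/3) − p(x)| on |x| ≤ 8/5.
4096/11390625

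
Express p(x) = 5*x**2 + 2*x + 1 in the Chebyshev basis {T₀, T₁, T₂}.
(7/2)T₀ + (2)T₁ + (5/2)T₂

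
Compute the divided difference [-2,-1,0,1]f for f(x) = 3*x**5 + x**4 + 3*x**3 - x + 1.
16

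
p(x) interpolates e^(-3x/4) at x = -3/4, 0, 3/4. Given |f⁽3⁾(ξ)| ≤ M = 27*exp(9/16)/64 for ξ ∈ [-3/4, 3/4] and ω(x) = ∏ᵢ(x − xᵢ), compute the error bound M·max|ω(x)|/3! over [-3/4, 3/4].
27*sqrt(3)*exp(9/16)/4096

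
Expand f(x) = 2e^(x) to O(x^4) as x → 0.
2 + 2*x + x**2 + x**3/3 + O(x**4)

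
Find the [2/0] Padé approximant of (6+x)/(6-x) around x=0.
x**2/18 + x/3 + 1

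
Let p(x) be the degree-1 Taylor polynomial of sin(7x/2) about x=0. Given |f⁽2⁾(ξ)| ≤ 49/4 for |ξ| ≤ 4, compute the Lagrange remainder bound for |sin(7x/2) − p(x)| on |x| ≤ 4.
98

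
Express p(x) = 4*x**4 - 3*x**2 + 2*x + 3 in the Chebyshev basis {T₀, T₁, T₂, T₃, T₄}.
(3)T₀ + (2)T₁ + (1/2)T₂ + (1/2)T₄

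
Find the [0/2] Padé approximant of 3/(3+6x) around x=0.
1/(2*x + 1)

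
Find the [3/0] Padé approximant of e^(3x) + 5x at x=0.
9*x**3/2 + 9*x**2/2 + 8*x + 1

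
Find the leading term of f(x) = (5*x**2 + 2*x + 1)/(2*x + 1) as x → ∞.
5*x/2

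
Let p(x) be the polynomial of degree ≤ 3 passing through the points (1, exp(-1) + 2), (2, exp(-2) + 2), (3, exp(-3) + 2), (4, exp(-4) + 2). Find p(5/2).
(-exp(3) - 1 + 9*e + 9*exp(2) + 32*exp(4))*exp(-4)/16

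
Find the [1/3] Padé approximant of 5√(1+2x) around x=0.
(35*x/4 + 5)/(x**3/8 - x**2/4 + 3*x/4 + 1)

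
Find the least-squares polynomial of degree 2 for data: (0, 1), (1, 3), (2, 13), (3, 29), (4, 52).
6/7 + (-32/35)x + (24/7)x²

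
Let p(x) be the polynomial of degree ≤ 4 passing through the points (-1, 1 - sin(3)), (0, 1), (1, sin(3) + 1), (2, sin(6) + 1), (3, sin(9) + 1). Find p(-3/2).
63*sin(3)/128 + 35*sin(9)/128 - 45*sin(6)/32 + 1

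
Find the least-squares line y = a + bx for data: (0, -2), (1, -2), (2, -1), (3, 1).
a = -5/2, b = 1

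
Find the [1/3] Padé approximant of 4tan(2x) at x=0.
8*x/(1 - 4*x**2/3)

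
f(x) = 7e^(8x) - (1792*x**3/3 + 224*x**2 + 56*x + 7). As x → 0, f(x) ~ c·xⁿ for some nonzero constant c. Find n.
4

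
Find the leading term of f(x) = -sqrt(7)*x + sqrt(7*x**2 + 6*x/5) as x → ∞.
3*sqrt(7)/35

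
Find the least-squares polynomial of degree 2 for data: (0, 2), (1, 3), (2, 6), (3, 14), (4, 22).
67/35 + (-23/70)x + (19/14)x²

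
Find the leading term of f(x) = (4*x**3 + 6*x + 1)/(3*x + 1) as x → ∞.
4*x**2/3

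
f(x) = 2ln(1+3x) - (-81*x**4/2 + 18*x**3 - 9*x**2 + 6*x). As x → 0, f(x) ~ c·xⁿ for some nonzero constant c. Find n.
5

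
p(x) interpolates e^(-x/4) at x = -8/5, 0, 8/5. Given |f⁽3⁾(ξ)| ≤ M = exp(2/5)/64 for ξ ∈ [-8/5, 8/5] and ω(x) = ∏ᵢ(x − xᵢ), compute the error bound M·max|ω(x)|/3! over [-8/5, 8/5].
8*sqrt(3)*exp(2/5)/3375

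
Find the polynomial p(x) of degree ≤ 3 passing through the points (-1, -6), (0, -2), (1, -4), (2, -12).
-3*x**2 + x - 2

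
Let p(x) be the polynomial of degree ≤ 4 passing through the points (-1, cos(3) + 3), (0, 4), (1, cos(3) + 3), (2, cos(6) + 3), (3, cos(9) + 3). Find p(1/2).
85*cos(3)/128 - 5*cos(6)/32 + 3*cos(9)/128 + 111/32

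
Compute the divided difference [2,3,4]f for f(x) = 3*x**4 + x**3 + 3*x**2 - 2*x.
177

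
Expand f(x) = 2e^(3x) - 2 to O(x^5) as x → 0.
6*x + 9*x**2 + 9*x**3 + 27*x**4/4 + O(x**5)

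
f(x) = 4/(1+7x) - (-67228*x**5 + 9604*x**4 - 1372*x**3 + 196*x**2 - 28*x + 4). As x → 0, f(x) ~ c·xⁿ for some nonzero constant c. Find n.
6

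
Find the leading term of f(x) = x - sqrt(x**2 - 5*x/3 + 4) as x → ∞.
5/6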